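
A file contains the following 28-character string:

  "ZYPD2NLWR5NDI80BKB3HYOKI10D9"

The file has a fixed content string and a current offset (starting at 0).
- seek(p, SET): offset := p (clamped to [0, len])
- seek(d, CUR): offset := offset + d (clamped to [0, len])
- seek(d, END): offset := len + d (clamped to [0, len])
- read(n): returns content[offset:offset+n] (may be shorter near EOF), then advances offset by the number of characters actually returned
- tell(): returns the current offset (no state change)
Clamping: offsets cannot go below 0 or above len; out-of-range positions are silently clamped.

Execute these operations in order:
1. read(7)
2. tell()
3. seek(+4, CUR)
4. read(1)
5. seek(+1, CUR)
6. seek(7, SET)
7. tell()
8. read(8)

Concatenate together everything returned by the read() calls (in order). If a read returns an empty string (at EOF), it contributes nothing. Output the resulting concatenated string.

After 1 (read(7)): returned 'ZYPD2NL', offset=7
After 2 (tell()): offset=7
After 3 (seek(+4, CUR)): offset=11
After 4 (read(1)): returned 'D', offset=12
After 5 (seek(+1, CUR)): offset=13
After 6 (seek(7, SET)): offset=7
After 7 (tell()): offset=7
After 8 (read(8)): returned 'WR5NDI80', offset=15

Answer: ZYPD2NLDWR5NDI80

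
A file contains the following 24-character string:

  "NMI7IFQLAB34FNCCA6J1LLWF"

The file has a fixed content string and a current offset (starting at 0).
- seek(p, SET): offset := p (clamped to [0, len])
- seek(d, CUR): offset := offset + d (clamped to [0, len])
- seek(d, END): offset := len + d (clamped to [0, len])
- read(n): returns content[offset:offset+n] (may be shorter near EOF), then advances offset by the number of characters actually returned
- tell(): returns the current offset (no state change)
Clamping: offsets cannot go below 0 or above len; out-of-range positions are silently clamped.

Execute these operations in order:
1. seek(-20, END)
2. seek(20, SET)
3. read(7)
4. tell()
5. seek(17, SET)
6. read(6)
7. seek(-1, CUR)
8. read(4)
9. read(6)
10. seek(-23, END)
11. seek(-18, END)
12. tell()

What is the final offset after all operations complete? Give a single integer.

After 1 (seek(-20, END)): offset=4
After 2 (seek(20, SET)): offset=20
After 3 (read(7)): returned 'LLWF', offset=24
After 4 (tell()): offset=24
After 5 (seek(17, SET)): offset=17
After 6 (read(6)): returned '6J1LLW', offset=23
After 7 (seek(-1, CUR)): offset=22
After 8 (read(4)): returned 'WF', offset=24
After 9 (read(6)): returned '', offset=24
After 10 (seek(-23, END)): offset=1
After 11 (seek(-18, END)): offset=6
After 12 (tell()): offset=6

Answer: 6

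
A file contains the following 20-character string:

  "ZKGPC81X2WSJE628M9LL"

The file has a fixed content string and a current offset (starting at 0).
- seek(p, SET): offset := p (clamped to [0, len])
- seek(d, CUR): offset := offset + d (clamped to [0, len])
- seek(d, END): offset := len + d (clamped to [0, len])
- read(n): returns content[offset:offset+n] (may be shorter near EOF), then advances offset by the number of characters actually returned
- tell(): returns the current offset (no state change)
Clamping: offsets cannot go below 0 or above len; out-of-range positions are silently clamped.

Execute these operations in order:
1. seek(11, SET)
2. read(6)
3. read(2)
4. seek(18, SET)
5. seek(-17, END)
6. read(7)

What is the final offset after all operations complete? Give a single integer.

After 1 (seek(11, SET)): offset=11
After 2 (read(6)): returned 'JE628M', offset=17
After 3 (read(2)): returned '9L', offset=19
After 4 (seek(18, SET)): offset=18
After 5 (seek(-17, END)): offset=3
After 6 (read(7)): returned 'PC81X2W', offset=10

Answer: 10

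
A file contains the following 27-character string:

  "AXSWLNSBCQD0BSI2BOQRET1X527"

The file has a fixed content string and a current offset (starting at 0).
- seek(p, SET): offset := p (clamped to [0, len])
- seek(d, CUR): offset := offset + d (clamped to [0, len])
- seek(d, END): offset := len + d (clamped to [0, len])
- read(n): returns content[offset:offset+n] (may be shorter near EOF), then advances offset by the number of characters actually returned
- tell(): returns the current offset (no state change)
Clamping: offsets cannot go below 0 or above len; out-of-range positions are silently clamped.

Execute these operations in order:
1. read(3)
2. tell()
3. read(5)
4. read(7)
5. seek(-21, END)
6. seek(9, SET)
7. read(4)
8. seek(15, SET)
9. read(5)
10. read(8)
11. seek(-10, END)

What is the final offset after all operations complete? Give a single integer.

Answer: 17

Derivation:
After 1 (read(3)): returned 'AXS', offset=3
After 2 (tell()): offset=3
After 3 (read(5)): returned 'WLNSB', offset=8
After 4 (read(7)): returned 'CQD0BSI', offset=15
After 5 (seek(-21, END)): offset=6
After 6 (seek(9, SET)): offset=9
After 7 (read(4)): returned 'QD0B', offset=13
After 8 (seek(15, SET)): offset=15
After 9 (read(5)): returned '2BOQR', offset=20
After 10 (read(8)): returned 'ET1X527', offset=27
After 11 (seek(-10, END)): offset=17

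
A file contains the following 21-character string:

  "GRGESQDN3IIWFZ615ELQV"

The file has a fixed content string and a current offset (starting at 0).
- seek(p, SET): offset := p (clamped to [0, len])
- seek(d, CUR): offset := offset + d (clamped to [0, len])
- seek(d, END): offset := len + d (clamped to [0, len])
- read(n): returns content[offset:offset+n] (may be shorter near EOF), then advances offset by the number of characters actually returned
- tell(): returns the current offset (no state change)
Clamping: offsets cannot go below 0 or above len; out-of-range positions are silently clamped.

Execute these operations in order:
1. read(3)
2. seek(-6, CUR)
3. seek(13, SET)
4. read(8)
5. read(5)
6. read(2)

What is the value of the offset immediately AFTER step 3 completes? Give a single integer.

Answer: 13

Derivation:
After 1 (read(3)): returned 'GRG', offset=3
After 2 (seek(-6, CUR)): offset=0
After 3 (seek(13, SET)): offset=13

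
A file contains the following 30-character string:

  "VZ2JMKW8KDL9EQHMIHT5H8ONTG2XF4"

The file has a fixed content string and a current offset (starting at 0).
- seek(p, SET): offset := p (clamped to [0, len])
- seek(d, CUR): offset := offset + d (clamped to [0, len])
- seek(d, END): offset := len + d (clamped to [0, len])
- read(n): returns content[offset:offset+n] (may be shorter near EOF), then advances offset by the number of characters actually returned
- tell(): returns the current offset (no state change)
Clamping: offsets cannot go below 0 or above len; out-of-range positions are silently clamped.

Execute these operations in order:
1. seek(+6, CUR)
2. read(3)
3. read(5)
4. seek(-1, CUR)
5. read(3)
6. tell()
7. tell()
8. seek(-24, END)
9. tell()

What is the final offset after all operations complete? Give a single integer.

After 1 (seek(+6, CUR)): offset=6
After 2 (read(3)): returned 'W8K', offset=9
After 3 (read(5)): returned 'DL9EQ', offset=14
After 4 (seek(-1, CUR)): offset=13
After 5 (read(3)): returned 'QHM', offset=16
After 6 (tell()): offset=16
After 7 (tell()): offset=16
After 8 (seek(-24, END)): offset=6
After 9 (tell()): offset=6

Answer: 6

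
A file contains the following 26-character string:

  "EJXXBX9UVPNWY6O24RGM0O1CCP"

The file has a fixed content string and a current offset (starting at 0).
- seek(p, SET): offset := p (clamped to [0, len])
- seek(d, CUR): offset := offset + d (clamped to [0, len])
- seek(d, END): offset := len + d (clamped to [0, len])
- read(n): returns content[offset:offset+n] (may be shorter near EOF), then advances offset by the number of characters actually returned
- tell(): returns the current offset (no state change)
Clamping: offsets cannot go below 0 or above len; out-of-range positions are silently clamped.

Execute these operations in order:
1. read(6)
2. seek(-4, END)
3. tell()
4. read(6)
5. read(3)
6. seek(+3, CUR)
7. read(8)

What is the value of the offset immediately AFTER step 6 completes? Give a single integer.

Answer: 26

Derivation:
After 1 (read(6)): returned 'EJXXBX', offset=6
After 2 (seek(-4, END)): offset=22
After 3 (tell()): offset=22
After 4 (read(6)): returned '1CCP', offset=26
After 5 (read(3)): returned '', offset=26
After 6 (seek(+3, CUR)): offset=26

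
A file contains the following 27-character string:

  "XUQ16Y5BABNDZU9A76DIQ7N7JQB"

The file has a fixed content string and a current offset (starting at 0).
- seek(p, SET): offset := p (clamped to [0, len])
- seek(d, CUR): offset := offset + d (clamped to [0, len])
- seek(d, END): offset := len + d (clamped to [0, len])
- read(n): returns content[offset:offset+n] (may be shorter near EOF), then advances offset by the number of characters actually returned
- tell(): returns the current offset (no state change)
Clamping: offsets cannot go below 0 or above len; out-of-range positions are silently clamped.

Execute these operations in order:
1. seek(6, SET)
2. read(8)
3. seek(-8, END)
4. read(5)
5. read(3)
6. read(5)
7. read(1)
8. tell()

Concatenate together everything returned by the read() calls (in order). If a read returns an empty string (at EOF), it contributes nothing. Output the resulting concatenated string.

Answer: 5BABNDZUIQ7N7JQB

Derivation:
After 1 (seek(6, SET)): offset=6
After 2 (read(8)): returned '5BABNDZU', offset=14
After 3 (seek(-8, END)): offset=19
After 4 (read(5)): returned 'IQ7N7', offset=24
After 5 (read(3)): returned 'JQB', offset=27
After 6 (read(5)): returned '', offset=27
After 7 (read(1)): returned '', offset=27
After 8 (tell()): offset=27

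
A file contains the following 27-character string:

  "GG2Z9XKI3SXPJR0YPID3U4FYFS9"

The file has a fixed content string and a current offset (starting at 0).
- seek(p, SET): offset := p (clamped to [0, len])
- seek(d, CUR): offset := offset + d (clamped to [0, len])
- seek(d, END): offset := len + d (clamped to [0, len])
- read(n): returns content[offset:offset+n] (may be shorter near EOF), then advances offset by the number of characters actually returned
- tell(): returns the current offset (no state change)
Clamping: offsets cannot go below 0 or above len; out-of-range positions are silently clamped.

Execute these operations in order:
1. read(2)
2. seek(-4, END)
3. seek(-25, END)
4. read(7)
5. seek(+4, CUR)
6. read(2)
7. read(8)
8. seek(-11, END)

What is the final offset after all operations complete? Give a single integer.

Answer: 16

Derivation:
After 1 (read(2)): returned 'GG', offset=2
After 2 (seek(-4, END)): offset=23
After 3 (seek(-25, END)): offset=2
After 4 (read(7)): returned '2Z9XKI3', offset=9
After 5 (seek(+4, CUR)): offset=13
After 6 (read(2)): returned 'R0', offset=15
After 7 (read(8)): returned 'YPID3U4F', offset=23
After 8 (seek(-11, END)): offset=16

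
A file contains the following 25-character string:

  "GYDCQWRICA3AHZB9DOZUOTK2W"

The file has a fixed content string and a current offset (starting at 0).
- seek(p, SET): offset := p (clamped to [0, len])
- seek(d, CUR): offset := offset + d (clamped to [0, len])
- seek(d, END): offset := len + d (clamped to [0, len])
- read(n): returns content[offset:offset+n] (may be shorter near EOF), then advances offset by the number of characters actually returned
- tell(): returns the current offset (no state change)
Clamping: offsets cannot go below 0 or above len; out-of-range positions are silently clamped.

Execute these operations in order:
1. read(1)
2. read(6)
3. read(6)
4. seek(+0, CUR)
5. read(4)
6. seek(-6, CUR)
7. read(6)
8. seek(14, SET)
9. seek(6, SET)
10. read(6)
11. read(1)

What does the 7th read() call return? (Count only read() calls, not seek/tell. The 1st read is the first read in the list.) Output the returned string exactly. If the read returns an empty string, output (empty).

Answer: H

Derivation:
After 1 (read(1)): returned 'G', offset=1
After 2 (read(6)): returned 'YDCQWR', offset=7
After 3 (read(6)): returned 'ICA3AH', offset=13
After 4 (seek(+0, CUR)): offset=13
After 5 (read(4)): returned 'ZB9D', offset=17
After 6 (seek(-6, CUR)): offset=11
After 7 (read(6)): returned 'AHZB9D', offset=17
After 8 (seek(14, SET)): offset=14
After 9 (seek(6, SET)): offset=6
After 10 (read(6)): returned 'RICA3A', offset=12
After 11 (read(1)): returned 'H', offset=13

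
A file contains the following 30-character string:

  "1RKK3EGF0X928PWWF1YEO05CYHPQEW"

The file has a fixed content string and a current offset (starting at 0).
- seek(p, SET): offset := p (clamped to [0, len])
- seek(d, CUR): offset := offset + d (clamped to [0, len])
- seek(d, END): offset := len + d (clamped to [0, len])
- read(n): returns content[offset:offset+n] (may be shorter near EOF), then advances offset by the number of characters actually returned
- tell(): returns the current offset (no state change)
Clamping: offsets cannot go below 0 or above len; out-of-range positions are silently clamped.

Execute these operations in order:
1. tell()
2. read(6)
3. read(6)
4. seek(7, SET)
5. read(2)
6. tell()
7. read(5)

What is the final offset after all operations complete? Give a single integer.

Answer: 14

Derivation:
After 1 (tell()): offset=0
After 2 (read(6)): returned '1RKK3E', offset=6
After 3 (read(6)): returned 'GF0X92', offset=12
After 4 (seek(7, SET)): offset=7
After 5 (read(2)): returned 'F0', offset=9
After 6 (tell()): offset=9
After 7 (read(5)): returned 'X928P', offset=14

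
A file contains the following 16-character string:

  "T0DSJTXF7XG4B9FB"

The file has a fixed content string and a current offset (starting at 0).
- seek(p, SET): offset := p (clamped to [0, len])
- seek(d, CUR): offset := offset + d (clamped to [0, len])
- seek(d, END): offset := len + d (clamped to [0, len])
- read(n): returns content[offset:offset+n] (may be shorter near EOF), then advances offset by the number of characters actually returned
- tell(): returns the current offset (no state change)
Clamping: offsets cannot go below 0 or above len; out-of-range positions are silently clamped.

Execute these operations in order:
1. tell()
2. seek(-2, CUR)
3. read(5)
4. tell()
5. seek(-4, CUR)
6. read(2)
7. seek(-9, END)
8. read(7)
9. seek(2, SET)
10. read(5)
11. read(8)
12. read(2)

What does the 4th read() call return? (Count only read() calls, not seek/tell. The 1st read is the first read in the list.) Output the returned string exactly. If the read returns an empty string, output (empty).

Answer: DSJTX

Derivation:
After 1 (tell()): offset=0
After 2 (seek(-2, CUR)): offset=0
After 3 (read(5)): returned 'T0DSJ', offset=5
After 4 (tell()): offset=5
After 5 (seek(-4, CUR)): offset=1
After 6 (read(2)): returned '0D', offset=3
After 7 (seek(-9, END)): offset=7
After 8 (read(7)): returned 'F7XG4B9', offset=14
After 9 (seek(2, SET)): offset=2
After 10 (read(5)): returned 'DSJTX', offset=7
After 11 (read(8)): returned 'F7XG4B9F', offset=15
After 12 (read(2)): returned 'B', offset=16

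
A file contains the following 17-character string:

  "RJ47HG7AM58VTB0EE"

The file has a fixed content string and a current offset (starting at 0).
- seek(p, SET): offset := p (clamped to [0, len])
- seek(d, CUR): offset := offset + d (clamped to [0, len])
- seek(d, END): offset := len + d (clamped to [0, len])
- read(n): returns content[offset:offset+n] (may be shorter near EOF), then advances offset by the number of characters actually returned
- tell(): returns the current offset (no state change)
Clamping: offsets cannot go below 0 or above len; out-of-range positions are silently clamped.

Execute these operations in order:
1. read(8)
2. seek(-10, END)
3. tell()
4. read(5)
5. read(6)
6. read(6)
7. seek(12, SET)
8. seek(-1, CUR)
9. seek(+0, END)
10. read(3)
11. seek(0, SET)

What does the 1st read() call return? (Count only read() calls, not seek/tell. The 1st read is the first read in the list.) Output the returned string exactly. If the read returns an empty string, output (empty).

After 1 (read(8)): returned 'RJ47HG7A', offset=8
After 2 (seek(-10, END)): offset=7
After 3 (tell()): offset=7
After 4 (read(5)): returned 'AM58V', offset=12
After 5 (read(6)): returned 'TB0EE', offset=17
After 6 (read(6)): returned '', offset=17
After 7 (seek(12, SET)): offset=12
After 8 (seek(-1, CUR)): offset=11
After 9 (seek(+0, END)): offset=17
After 10 (read(3)): returned '', offset=17
After 11 (seek(0, SET)): offset=0

Answer: RJ47HG7A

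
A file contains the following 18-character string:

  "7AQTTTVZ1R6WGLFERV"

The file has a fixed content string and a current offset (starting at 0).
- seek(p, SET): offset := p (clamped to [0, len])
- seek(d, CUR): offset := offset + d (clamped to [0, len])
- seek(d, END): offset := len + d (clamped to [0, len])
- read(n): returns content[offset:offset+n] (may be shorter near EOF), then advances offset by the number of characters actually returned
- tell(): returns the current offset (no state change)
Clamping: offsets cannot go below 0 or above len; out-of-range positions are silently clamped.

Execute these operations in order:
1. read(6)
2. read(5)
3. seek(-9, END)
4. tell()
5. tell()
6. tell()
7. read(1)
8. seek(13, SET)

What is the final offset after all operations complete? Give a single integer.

Answer: 13

Derivation:
After 1 (read(6)): returned '7AQTTT', offset=6
After 2 (read(5)): returned 'VZ1R6', offset=11
After 3 (seek(-9, END)): offset=9
After 4 (tell()): offset=9
After 5 (tell()): offset=9
After 6 (tell()): offset=9
After 7 (read(1)): returned 'R', offset=10
After 8 (seek(13, SET)): offset=13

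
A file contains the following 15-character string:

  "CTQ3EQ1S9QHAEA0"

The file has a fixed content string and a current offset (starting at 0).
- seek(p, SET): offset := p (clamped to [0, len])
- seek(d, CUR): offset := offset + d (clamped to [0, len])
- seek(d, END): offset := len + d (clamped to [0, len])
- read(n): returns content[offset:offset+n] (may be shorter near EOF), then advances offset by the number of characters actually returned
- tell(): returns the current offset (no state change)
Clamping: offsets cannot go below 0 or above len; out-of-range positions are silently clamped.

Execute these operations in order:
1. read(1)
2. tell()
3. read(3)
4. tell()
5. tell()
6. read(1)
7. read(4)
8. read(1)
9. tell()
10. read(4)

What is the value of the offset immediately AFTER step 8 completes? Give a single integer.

Answer: 10

Derivation:
After 1 (read(1)): returned 'C', offset=1
After 2 (tell()): offset=1
After 3 (read(3)): returned 'TQ3', offset=4
After 4 (tell()): offset=4
After 5 (tell()): offset=4
After 6 (read(1)): returned 'E', offset=5
After 7 (read(4)): returned 'Q1S9', offset=9
After 8 (read(1)): returned 'Q', offset=10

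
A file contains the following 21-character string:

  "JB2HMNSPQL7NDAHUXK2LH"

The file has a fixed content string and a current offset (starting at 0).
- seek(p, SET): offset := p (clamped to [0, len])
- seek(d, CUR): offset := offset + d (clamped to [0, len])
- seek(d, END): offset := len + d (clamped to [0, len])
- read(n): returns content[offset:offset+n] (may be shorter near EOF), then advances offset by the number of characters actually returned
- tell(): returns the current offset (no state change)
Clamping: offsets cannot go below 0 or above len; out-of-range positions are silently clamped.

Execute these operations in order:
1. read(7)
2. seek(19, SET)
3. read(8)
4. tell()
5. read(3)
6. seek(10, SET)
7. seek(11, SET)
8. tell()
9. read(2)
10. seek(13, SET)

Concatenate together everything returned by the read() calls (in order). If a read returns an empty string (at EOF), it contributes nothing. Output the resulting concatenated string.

After 1 (read(7)): returned 'JB2HMNS', offset=7
After 2 (seek(19, SET)): offset=19
After 3 (read(8)): returned 'LH', offset=21
After 4 (tell()): offset=21
After 5 (read(3)): returned '', offset=21
After 6 (seek(10, SET)): offset=10
After 7 (seek(11, SET)): offset=11
After 8 (tell()): offset=11
After 9 (read(2)): returned 'ND', offset=13
After 10 (seek(13, SET)): offset=13

Answer: JB2HMNSLHND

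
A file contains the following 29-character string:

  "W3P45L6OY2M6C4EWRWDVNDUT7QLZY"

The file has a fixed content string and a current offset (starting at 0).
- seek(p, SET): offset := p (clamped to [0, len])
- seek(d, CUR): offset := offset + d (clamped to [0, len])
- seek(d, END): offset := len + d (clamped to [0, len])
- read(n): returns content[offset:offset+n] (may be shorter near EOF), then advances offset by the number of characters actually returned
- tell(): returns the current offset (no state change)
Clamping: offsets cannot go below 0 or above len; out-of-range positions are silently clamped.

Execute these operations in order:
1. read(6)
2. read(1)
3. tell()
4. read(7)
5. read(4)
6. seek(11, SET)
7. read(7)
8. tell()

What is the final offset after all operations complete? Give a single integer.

Answer: 18

Derivation:
After 1 (read(6)): returned 'W3P45L', offset=6
After 2 (read(1)): returned '6', offset=7
After 3 (tell()): offset=7
After 4 (read(7)): returned 'OY2M6C4', offset=14
After 5 (read(4)): returned 'EWRW', offset=18
After 6 (seek(11, SET)): offset=11
After 7 (read(7)): returned '6C4EWRW', offset=18
After 8 (tell()): offset=18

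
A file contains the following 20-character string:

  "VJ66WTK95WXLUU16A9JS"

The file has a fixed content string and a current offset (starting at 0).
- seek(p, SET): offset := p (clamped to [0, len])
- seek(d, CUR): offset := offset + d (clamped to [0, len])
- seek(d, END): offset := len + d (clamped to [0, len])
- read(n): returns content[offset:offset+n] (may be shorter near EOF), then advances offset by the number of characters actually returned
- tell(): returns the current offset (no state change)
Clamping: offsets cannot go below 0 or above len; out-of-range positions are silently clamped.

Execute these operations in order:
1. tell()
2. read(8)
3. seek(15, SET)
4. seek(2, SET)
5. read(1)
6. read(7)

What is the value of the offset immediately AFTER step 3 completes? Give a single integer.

After 1 (tell()): offset=0
After 2 (read(8)): returned 'VJ66WTK9', offset=8
After 3 (seek(15, SET)): offset=15

Answer: 15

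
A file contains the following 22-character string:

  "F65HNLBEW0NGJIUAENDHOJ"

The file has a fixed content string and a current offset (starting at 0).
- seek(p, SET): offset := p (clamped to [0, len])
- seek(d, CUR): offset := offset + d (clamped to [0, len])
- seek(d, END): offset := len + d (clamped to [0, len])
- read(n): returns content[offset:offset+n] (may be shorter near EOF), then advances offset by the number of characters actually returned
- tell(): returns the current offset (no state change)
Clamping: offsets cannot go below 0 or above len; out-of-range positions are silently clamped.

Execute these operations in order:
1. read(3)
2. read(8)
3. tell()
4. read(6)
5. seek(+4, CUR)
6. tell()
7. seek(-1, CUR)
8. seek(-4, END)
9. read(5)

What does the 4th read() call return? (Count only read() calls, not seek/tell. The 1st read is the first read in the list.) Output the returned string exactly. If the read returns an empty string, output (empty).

After 1 (read(3)): returned 'F65', offset=3
After 2 (read(8)): returned 'HNLBEW0N', offset=11
After 3 (tell()): offset=11
After 4 (read(6)): returned 'GJIUAE', offset=17
After 5 (seek(+4, CUR)): offset=21
After 6 (tell()): offset=21
After 7 (seek(-1, CUR)): offset=20
After 8 (seek(-4, END)): offset=18
After 9 (read(5)): returned 'DHOJ', offset=22

Answer: DHOJ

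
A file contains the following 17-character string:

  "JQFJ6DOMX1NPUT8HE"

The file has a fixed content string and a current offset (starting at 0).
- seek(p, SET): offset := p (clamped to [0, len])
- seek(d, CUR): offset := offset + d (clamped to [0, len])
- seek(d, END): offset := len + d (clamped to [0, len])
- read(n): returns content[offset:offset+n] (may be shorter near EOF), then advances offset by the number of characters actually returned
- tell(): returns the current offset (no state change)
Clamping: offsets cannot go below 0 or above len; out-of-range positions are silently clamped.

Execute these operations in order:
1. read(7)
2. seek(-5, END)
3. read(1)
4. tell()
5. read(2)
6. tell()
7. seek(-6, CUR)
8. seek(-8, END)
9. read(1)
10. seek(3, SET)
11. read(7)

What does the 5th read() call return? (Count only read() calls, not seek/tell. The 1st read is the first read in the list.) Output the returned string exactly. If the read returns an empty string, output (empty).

After 1 (read(7)): returned 'JQFJ6DO', offset=7
After 2 (seek(-5, END)): offset=12
After 3 (read(1)): returned 'U', offset=13
After 4 (tell()): offset=13
After 5 (read(2)): returned 'T8', offset=15
After 6 (tell()): offset=15
After 7 (seek(-6, CUR)): offset=9
After 8 (seek(-8, END)): offset=9
After 9 (read(1)): returned '1', offset=10
After 10 (seek(3, SET)): offset=3
After 11 (read(7)): returned 'J6DOMX1', offset=10

Answer: J6DOMX1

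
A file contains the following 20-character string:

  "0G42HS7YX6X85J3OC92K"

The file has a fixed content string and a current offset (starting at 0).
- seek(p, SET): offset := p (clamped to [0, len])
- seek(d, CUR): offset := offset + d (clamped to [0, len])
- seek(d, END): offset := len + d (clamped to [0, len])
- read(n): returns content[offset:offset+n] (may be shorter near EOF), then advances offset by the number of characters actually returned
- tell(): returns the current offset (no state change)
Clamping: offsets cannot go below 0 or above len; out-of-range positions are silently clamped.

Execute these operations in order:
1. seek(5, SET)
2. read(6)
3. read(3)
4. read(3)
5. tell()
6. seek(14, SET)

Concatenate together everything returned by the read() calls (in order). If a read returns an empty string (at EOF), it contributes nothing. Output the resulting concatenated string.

After 1 (seek(5, SET)): offset=5
After 2 (read(6)): returned 'S7YX6X', offset=11
After 3 (read(3)): returned '85J', offset=14
After 4 (read(3)): returned '3OC', offset=17
After 5 (tell()): offset=17
After 6 (seek(14, SET)): offset=14

Answer: S7YX6X85J3OC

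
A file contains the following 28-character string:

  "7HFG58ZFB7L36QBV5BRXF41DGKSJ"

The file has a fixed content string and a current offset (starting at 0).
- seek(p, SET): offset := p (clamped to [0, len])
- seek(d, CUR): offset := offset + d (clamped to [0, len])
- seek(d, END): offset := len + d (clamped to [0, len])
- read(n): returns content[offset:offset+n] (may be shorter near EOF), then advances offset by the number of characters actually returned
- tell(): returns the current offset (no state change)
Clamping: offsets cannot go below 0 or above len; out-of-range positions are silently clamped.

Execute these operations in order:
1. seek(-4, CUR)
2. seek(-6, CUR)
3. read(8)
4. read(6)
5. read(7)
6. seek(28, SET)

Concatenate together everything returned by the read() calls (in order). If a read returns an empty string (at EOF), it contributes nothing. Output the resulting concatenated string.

Answer: 7HFG58ZFB7L36QBV5BRXF

Derivation:
After 1 (seek(-4, CUR)): offset=0
After 2 (seek(-6, CUR)): offset=0
After 3 (read(8)): returned '7HFG58ZF', offset=8
After 4 (read(6)): returned 'B7L36Q', offset=14
After 5 (read(7)): returned 'BV5BRXF', offset=21
After 6 (seek(28, SET)): offset=28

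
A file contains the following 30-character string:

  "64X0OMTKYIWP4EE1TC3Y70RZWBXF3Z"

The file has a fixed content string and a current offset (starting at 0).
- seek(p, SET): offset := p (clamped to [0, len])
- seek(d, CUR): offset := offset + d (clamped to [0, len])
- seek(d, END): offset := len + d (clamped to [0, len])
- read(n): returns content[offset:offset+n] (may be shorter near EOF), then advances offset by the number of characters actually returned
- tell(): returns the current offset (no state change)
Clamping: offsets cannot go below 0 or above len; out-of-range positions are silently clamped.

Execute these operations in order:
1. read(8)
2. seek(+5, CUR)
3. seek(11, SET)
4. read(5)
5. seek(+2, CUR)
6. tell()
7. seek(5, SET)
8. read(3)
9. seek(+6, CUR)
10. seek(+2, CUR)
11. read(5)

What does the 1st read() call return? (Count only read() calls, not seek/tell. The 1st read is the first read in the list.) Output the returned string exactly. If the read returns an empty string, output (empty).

After 1 (read(8)): returned '64X0OMTK', offset=8
After 2 (seek(+5, CUR)): offset=13
After 3 (seek(11, SET)): offset=11
After 4 (read(5)): returned 'P4EE1', offset=16
After 5 (seek(+2, CUR)): offset=18
After 6 (tell()): offset=18
After 7 (seek(5, SET)): offset=5
After 8 (read(3)): returned 'MTK', offset=8
After 9 (seek(+6, CUR)): offset=14
After 10 (seek(+2, CUR)): offset=16
After 11 (read(5)): returned 'TC3Y7', offset=21

Answer: 64X0OMTK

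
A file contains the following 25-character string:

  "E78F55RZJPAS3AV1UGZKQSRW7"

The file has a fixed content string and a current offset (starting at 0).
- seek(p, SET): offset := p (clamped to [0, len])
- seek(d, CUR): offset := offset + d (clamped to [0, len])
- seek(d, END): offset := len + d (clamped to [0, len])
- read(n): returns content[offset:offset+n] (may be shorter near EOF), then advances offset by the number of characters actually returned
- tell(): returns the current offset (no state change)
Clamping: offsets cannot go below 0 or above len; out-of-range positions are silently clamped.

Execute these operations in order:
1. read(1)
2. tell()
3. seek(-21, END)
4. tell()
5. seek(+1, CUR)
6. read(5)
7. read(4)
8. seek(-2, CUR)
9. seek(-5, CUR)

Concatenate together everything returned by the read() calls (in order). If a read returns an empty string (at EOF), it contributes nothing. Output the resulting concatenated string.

After 1 (read(1)): returned 'E', offset=1
After 2 (tell()): offset=1
After 3 (seek(-21, END)): offset=4
After 4 (tell()): offset=4
After 5 (seek(+1, CUR)): offset=5
After 6 (read(5)): returned '5RZJP', offset=10
After 7 (read(4)): returned 'AS3A', offset=14
After 8 (seek(-2, CUR)): offset=12
After 9 (seek(-5, CUR)): offset=7

Answer: E5RZJPAS3A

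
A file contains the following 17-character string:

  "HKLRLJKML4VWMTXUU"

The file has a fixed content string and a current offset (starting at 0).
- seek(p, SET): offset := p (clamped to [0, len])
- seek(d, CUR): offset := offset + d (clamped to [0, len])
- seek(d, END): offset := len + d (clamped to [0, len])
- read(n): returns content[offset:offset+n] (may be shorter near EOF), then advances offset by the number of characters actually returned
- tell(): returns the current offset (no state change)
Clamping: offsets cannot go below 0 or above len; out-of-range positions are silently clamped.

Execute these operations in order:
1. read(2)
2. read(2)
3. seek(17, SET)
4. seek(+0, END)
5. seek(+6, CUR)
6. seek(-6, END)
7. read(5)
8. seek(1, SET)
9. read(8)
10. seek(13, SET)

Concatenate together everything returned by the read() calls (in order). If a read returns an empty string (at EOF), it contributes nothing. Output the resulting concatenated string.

After 1 (read(2)): returned 'HK', offset=2
After 2 (read(2)): returned 'LR', offset=4
After 3 (seek(17, SET)): offset=17
After 4 (seek(+0, END)): offset=17
After 5 (seek(+6, CUR)): offset=17
After 6 (seek(-6, END)): offset=11
After 7 (read(5)): returned 'WMTXU', offset=16
After 8 (seek(1, SET)): offset=1
After 9 (read(8)): returned 'KLRLJKML', offset=9
After 10 (seek(13, SET)): offset=13

Answer: HKLRWMTXUKLRLJKML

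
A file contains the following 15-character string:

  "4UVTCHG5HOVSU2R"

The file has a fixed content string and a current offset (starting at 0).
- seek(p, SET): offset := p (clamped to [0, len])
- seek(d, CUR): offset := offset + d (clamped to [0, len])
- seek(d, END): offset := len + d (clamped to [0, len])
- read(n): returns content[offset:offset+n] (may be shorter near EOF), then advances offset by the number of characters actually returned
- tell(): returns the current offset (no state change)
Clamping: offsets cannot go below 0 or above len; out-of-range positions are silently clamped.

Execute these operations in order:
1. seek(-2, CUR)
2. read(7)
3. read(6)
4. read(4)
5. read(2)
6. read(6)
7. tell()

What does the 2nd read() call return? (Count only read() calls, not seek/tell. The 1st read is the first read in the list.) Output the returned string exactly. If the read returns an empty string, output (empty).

After 1 (seek(-2, CUR)): offset=0
After 2 (read(7)): returned '4UVTCHG', offset=7
After 3 (read(6)): returned '5HOVSU', offset=13
After 4 (read(4)): returned '2R', offset=15
After 5 (read(2)): returned '', offset=15
After 6 (read(6)): returned '', offset=15
After 7 (tell()): offset=15

Answer: 5HOVSU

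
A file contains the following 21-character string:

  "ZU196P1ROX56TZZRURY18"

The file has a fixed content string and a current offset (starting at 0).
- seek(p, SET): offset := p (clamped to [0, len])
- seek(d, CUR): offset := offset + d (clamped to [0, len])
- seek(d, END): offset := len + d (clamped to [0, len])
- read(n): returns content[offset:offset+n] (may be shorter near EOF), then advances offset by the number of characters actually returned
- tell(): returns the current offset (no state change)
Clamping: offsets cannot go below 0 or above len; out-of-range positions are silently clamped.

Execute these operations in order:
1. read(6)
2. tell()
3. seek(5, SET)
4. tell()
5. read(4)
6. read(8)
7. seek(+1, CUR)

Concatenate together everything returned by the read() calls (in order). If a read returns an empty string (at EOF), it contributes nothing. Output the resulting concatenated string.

Answer: ZU196PP1ROX56TZZRU

Derivation:
After 1 (read(6)): returned 'ZU196P', offset=6
After 2 (tell()): offset=6
After 3 (seek(5, SET)): offset=5
After 4 (tell()): offset=5
After 5 (read(4)): returned 'P1RO', offset=9
After 6 (read(8)): returned 'X56TZZRU', offset=17
After 7 (seek(+1, CUR)): offset=18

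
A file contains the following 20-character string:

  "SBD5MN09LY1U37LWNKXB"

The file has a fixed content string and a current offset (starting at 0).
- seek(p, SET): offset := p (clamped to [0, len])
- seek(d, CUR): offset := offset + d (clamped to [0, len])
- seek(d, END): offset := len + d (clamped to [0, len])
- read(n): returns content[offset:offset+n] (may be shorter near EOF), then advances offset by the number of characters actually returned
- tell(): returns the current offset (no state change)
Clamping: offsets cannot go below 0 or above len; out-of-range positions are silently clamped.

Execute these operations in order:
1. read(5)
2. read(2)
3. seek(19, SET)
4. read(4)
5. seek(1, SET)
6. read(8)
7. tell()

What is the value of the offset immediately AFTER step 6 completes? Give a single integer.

After 1 (read(5)): returned 'SBD5M', offset=5
After 2 (read(2)): returned 'N0', offset=7
After 3 (seek(19, SET)): offset=19
After 4 (read(4)): returned 'B', offset=20
After 5 (seek(1, SET)): offset=1
After 6 (read(8)): returned 'BD5MN09L', offset=9

Answer: 9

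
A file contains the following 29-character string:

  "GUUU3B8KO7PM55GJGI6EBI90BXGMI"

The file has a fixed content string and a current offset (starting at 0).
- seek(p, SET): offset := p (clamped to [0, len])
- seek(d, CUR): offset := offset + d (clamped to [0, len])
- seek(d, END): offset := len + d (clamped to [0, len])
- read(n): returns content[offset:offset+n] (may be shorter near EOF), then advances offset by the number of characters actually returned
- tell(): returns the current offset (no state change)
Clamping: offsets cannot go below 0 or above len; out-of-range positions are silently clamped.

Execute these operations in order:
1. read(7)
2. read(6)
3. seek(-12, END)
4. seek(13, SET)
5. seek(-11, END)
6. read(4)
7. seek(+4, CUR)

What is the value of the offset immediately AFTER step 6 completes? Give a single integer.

Answer: 22

Derivation:
After 1 (read(7)): returned 'GUUU3B8', offset=7
After 2 (read(6)): returned 'KO7PM5', offset=13
After 3 (seek(-12, END)): offset=17
After 4 (seek(13, SET)): offset=13
After 5 (seek(-11, END)): offset=18
After 6 (read(4)): returned '6EBI', offset=22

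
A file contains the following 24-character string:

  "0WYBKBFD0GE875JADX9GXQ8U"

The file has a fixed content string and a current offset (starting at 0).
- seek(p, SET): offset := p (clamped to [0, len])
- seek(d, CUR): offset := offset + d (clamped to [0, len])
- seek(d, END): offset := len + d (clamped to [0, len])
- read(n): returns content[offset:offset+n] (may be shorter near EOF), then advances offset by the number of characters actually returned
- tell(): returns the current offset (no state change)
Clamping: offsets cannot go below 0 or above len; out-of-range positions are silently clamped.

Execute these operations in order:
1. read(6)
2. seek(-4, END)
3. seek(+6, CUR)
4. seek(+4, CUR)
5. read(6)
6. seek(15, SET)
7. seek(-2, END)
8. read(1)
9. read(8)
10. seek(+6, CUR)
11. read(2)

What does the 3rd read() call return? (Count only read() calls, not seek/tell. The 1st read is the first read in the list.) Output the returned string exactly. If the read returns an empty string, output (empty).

Answer: 8

Derivation:
After 1 (read(6)): returned '0WYBKB', offset=6
After 2 (seek(-4, END)): offset=20
After 3 (seek(+6, CUR)): offset=24
After 4 (seek(+4, CUR)): offset=24
After 5 (read(6)): returned '', offset=24
After 6 (seek(15, SET)): offset=15
After 7 (seek(-2, END)): offset=22
After 8 (read(1)): returned '8', offset=23
After 9 (read(8)): returned 'U', offset=24
After 10 (seek(+6, CUR)): offset=24
After 11 (read(2)): returned '', offset=24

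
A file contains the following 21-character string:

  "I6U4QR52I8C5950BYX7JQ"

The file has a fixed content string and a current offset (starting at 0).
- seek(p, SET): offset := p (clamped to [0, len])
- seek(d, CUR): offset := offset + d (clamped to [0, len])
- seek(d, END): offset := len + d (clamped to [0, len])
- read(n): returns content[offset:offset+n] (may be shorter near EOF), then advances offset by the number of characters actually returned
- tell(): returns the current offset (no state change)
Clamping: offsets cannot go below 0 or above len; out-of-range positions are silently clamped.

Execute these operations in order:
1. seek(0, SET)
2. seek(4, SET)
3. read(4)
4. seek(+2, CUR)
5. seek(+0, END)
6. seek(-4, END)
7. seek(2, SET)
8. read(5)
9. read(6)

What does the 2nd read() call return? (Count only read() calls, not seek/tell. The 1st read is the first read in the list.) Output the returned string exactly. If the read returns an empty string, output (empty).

Answer: U4QR5

Derivation:
After 1 (seek(0, SET)): offset=0
After 2 (seek(4, SET)): offset=4
After 3 (read(4)): returned 'QR52', offset=8
After 4 (seek(+2, CUR)): offset=10
After 5 (seek(+0, END)): offset=21
After 6 (seek(-4, END)): offset=17
After 7 (seek(2, SET)): offset=2
After 8 (read(5)): returned 'U4QR5', offset=7
After 9 (read(6)): returned '2I8C59', offset=13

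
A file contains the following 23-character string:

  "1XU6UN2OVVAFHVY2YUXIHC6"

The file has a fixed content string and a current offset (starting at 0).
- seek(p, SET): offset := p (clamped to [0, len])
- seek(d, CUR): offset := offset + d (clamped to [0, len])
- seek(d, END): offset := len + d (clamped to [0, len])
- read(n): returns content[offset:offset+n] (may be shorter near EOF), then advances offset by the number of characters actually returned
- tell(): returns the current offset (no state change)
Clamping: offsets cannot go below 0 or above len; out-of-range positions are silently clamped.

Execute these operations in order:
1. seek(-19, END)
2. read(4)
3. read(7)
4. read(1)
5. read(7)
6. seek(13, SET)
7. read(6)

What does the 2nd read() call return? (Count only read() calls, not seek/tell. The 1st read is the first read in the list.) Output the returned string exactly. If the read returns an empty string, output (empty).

Answer: VVAFHVY

Derivation:
After 1 (seek(-19, END)): offset=4
After 2 (read(4)): returned 'UN2O', offset=8
After 3 (read(7)): returned 'VVAFHVY', offset=15
After 4 (read(1)): returned '2', offset=16
After 5 (read(7)): returned 'YUXIHC6', offset=23
After 6 (seek(13, SET)): offset=13
After 7 (read(6)): returned 'VY2YUX', offset=19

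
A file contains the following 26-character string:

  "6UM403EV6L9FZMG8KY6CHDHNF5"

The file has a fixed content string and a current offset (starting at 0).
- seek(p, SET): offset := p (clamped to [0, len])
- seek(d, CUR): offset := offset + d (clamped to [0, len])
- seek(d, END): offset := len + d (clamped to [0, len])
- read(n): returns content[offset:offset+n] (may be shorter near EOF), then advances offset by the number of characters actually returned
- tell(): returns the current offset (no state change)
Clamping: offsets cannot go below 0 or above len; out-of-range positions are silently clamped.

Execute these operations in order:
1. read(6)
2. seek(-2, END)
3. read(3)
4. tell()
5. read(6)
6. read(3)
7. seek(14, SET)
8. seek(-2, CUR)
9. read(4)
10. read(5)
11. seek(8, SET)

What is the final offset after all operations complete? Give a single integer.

Answer: 8

Derivation:
After 1 (read(6)): returned '6UM403', offset=6
After 2 (seek(-2, END)): offset=24
After 3 (read(3)): returned 'F5', offset=26
After 4 (tell()): offset=26
After 5 (read(6)): returned '', offset=26
After 6 (read(3)): returned '', offset=26
After 7 (seek(14, SET)): offset=14
After 8 (seek(-2, CUR)): offset=12
After 9 (read(4)): returned 'ZMG8', offset=16
After 10 (read(5)): returned 'KY6CH', offset=21
After 11 (seek(8, SET)): offset=8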